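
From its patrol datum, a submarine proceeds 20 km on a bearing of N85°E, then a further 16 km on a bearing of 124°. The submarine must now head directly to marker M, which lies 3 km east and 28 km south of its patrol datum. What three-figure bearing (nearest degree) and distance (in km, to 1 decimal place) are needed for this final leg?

Leg 1 (N85°E, 20 km): east 20 sin 85° = 19.92, north 20 cos 85° = 1.74
Leg 2 (124°, 16 km): east 16 sin 124° = 13.26, north 16 cos 124° = -8.95
Current position: (33.19, -7.20). Target: (3, -28). Remaining: Δeast = -30.19, Δnorth = -20.80.
Bearing = atan2(-30.19, -20.80) mod 360° = 235.44°; distance = √((-30.19)² + (-20.80)²) = 36.658 km.

235°, 36.7 km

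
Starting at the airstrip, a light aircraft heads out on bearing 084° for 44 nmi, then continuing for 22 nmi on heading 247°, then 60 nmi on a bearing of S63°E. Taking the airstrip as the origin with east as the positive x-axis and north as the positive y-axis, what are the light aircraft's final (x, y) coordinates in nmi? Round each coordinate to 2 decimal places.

(76.97, -31.24)

Leg 1 (084°, 44 nmi): east 44 sin 84° = 43.76, north 44 cos 84° = 4.60
Leg 2 (247°, 22 nmi): east 22 sin 247° = -20.25, north 22 cos 247° = -8.60
Leg 3 (S63°E, 60 nmi): east 60 sin 117° = 53.46, north 60 cos 117° = -27.24
Summing: 76.97 nmi east, -31.24 nmi north → (76.97, -31.24).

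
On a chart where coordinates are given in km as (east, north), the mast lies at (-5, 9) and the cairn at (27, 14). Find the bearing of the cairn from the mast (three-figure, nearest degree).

Δeast = 27 − -5 = 32.00; Δnorth = 14 − 9 = 5.00.
Bearing = atan2(Δeast, Δnorth) mod 360° = 81.12° ≈ 081°.

081°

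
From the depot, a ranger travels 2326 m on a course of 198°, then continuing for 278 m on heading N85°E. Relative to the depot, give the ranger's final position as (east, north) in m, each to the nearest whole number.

(-442, -2188)

Leg 1 (198°, 2326 m): east 2326 sin 198° = -718.77, north 2326 cos 198° = -2212.16
Leg 2 (N85°E, 278 m): east 278 sin 85° = 276.94, north 278 cos 85° = 24.23
Summing: -441.83 m east, -2187.93 m north → (-442, -2188).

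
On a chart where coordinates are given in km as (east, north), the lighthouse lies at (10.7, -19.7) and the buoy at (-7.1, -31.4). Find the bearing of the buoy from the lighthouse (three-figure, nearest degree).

237°

Δeast = -7.1 − 10.7 = -17.80; Δnorth = -31.4 − -19.7 = -11.70.
Bearing = atan2(Δeast, Δnorth) mod 360° = 236.68° ≈ 237°.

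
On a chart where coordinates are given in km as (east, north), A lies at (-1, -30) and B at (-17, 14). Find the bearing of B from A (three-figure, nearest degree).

Δeast = -17 − -1 = -16.00; Δnorth = 14 − -30 = 44.00.
Bearing = atan2(Δeast, Δnorth) mod 360° = 340.02° ≈ 340°.

340°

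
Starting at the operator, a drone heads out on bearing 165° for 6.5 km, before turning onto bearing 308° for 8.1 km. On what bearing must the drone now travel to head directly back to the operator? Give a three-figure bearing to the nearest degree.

075°

Leg 1 (165°, 6.5 km): east 6.5 sin 165° = 1.68, north 6.5 cos 165° = -6.28
Leg 2 (308°, 8.1 km): east 8.1 sin 308° = -6.38, north 8.1 cos 308° = 4.99
Net displacement: -4.70 east, -1.29 north. Direction back to start is (4.70, 1.29): bearing = atan2(4.70, 1.29) mod 360° = 74.64° ≈ 075°.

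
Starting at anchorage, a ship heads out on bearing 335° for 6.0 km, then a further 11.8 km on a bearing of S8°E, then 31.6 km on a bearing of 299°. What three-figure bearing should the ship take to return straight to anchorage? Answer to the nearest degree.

Leg 1 (335°, 6.0 km): east 6.0 sin 335° = -2.54, north 6.0 cos 335° = 5.44
Leg 2 (S8°E, 11.8 km): east 11.8 sin 172° = 1.64, north 11.8 cos 172° = -11.69
Leg 3 (299°, 31.6 km): east 31.6 sin 299° = -27.64, north 31.6 cos 299° = 15.32
Net displacement: -28.53 east, 9.07 north. Direction back to start is (28.53, -9.07): bearing = atan2(28.53, -9.07) mod 360° = 107.64° ≈ 108°.

108°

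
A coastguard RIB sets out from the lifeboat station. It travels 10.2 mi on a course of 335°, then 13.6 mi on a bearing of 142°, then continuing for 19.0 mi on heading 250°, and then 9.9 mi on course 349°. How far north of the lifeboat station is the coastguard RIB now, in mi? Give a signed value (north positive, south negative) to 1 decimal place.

1.7 mi

Leg 1 (335°, 10.2 mi): east 10.2 sin 335° = -4.31, north 10.2 cos 335° = 9.24
Leg 2 (142°, 13.6 mi): east 13.6 sin 142° = 8.37, north 13.6 cos 142° = -10.72
Leg 3 (250°, 19.0 mi): east 19.0 sin 250° = -17.85, north 19.0 cos 250° = -6.50
Leg 4 (349°, 9.9 mi): east 9.9 sin 349° = -1.89, north 9.9 cos 349° = 9.72
Net north component: 1.75 mi.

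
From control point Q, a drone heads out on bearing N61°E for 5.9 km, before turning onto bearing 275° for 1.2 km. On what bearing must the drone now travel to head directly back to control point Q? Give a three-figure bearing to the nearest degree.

Leg 1 (N61°E, 5.9 km): east 5.9 sin 61° = 5.16, north 5.9 cos 61° = 2.86
Leg 2 (275°, 1.2 km): east 1.2 sin 275° = -1.20, north 1.2 cos 275° = 0.10
Net displacement: 3.96 east, 2.96 north. Direction back to start is (-3.96, -2.96): bearing = atan2(-3.96, -2.96) mod 360° = 233.21° ≈ 233°.

233°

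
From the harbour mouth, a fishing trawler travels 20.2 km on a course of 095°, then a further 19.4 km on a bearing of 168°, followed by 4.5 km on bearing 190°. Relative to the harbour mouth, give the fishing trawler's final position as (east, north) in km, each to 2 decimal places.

Leg 1 (095°, 20.2 km): east 20.2 sin 95° = 20.12, north 20.2 cos 95° = -1.76
Leg 2 (168°, 19.4 km): east 19.4 sin 168° = 4.03, north 19.4 cos 168° = -18.98
Leg 3 (190°, 4.5 km): east 4.5 sin 190° = -0.78, north 4.5 cos 190° = -4.43
Summing: 23.38 km east, -25.17 km north → (23.38, -25.17).

(23.38, -25.17)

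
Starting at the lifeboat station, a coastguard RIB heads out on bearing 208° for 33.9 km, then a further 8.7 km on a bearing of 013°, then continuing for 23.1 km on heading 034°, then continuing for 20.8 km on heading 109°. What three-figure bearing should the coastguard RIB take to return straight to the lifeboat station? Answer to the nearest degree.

296°

Leg 1 (208°, 33.9 km): east 33.9 sin 208° = -15.92, north 33.9 cos 208° = -29.93
Leg 2 (013°, 8.7 km): east 8.7 sin 13° = 1.96, north 8.7 cos 13° = 8.48
Leg 3 (034°, 23.1 km): east 23.1 sin 34° = 12.92, north 23.1 cos 34° = 19.15
Leg 4 (109°, 20.8 km): east 20.8 sin 109° = 19.67, north 20.8 cos 109° = -6.77
Net displacement: 18.63 east, -9.08 north. Direction back to start is (-18.63, 9.08): bearing = atan2(-18.63, 9.08) mod 360° = 295.98° ≈ 296°.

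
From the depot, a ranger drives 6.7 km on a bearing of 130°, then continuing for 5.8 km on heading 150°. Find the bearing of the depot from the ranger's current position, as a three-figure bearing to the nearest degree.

319°

Leg 1 (130°, 6.7 km): east 6.7 sin 130° = 5.13, north 6.7 cos 130° = -4.31
Leg 2 (150°, 5.8 km): east 5.8 sin 150° = 2.90, north 5.8 cos 150° = -5.02
Net displacement: 8.03 east, -9.33 north. Direction back to start is (-8.03, 9.33): bearing = atan2(-8.03, 9.33) mod 360° = 319.27° ≈ 319°.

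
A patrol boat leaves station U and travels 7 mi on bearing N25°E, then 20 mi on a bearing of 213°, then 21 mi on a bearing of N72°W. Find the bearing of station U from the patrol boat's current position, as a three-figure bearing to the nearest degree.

082°

Leg 1 (N25°E, 7 mi): east 7 sin 25° = 2.96, north 7 cos 25° = 6.34
Leg 2 (213°, 20 mi): east 20 sin 213° = -10.89, north 20 cos 213° = -16.77
Leg 3 (N72°W, 21 mi): east 21 sin 288° = -19.97, north 21 cos 288° = 6.49
Net displacement: -27.91 east, -3.94 north. Direction back to start is (27.91, 3.94): bearing = atan2(27.91, 3.94) mod 360° = 81.96° ≈ 082°.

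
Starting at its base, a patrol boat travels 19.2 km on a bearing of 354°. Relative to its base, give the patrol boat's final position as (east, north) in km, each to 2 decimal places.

Leg 1 (354°, 19.2 km): east 19.2 sin 354° = -2.01, north 19.2 cos 354° = 19.09
Summing: -2.01 km east, 19.09 km north → (-2.01, 19.09).

(-2.01, 19.09)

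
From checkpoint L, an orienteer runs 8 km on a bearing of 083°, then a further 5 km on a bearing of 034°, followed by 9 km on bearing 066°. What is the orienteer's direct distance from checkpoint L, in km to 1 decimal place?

20.9 km

Leg 1 (083°, 8 km): east 8 sin 83° = 7.94, north 8 cos 83° = 0.97
Leg 2 (034°, 5 km): east 5 sin 34° = 2.80, north 5 cos 34° = 4.15
Leg 3 (066°, 9 km): east 9 sin 66° = 8.22, north 9 cos 66° = 3.66
Net: 18.96 east, 8.78 north. Distance = √((18.96)² + (8.78)²) = 20.893 km.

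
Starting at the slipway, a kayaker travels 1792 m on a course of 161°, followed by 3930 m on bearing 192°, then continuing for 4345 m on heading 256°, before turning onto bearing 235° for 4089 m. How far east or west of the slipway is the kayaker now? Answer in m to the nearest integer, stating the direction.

7799 m west

Leg 1 (161°, 1792 m): east 1792 sin 161° = 583.42, north 1792 cos 161° = -1694.37
Leg 2 (192°, 3930 m): east 3930 sin 192° = -817.09, north 3930 cos 192° = -3844.12
Leg 3 (256°, 4345 m): east 4345 sin 256° = -4215.93, north 4345 cos 256° = -1051.15
Leg 4 (235°, 4089 m): east 4089 sin 235° = -3349.51, north 4089 cos 235° = -2345.35
Net east component: -7799.12 m.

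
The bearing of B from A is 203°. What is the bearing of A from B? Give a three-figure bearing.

Back-bearing = 203° − 180° = 023°.

023°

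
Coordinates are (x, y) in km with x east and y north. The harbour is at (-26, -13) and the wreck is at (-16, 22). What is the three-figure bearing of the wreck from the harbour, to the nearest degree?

016°

Δeast = -16 − -26 = 10.00; Δnorth = 22 − -13 = 35.00.
Bearing = atan2(Δeast, Δnorth) mod 360° = 15.95° ≈ 016°.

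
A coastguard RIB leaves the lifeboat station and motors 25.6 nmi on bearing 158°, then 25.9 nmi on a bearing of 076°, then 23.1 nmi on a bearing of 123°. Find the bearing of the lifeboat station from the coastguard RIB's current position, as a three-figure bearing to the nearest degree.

Leg 1 (158°, 25.6 nmi): east 25.6 sin 158° = 9.59, north 25.6 cos 158° = -23.74
Leg 2 (076°, 25.9 nmi): east 25.9 sin 76° = 25.13, north 25.9 cos 76° = 6.27
Leg 3 (123°, 23.1 nmi): east 23.1 sin 123° = 19.37, north 23.1 cos 123° = -12.58
Net displacement: 54.09 east, -30.05 north. Direction back to start is (-54.09, 30.05): bearing = atan2(-54.09, 30.05) mod 360° = 299.05° ≈ 299°.

299°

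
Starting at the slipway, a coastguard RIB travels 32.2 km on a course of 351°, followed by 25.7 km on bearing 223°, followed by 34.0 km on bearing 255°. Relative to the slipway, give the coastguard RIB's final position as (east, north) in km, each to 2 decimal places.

Leg 1 (351°, 32.2 km): east 32.2 sin 351° = -5.04, north 32.2 cos 351° = 31.80
Leg 2 (223°, 25.7 km): east 25.7 sin 223° = -17.53, north 25.7 cos 223° = -18.80
Leg 3 (255°, 34.0 km): east 34.0 sin 255° = -32.84, north 34.0 cos 255° = -8.80
Summing: -55.41 km east, 4.21 km north → (-55.41, 4.21).

(-55.41, 4.21)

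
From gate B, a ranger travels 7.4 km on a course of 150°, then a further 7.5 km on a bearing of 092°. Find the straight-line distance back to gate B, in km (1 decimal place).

13.0 km

Leg 1 (150°, 7.4 km): east 7.4 sin 150° = 3.70, north 7.4 cos 150° = -6.41
Leg 2 (092°, 7.5 km): east 7.5 sin 92° = 7.50, north 7.5 cos 92° = -0.26
Net: 11.20 east, -6.67 north. Distance = √((11.20)² + (-6.67)²) = 13.032 km.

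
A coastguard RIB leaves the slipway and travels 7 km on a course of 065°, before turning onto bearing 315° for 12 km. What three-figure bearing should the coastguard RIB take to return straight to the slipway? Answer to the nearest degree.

169°

Leg 1 (065°, 7 km): east 7 sin 65° = 6.34, north 7 cos 65° = 2.96
Leg 2 (315°, 12 km): east 12 sin 315° = -8.49, north 12 cos 315° = 8.49
Net displacement: -2.14 east, 11.44 north. Direction back to start is (2.14, -11.44): bearing = atan2(2.14, -11.44) mod 360° = 169.40° ≈ 169°.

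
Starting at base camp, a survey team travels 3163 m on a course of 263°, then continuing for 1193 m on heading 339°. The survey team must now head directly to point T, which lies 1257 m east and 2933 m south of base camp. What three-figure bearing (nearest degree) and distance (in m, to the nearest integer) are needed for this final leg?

127°, 6056 m

Leg 1 (263°, 3163 m): east 3163 sin 263° = -3139.42, north 3163 cos 263° = -385.47
Leg 2 (339°, 1193 m): east 1193 sin 339° = -427.53, north 1193 cos 339° = 1113.76
Current position: (-3566.96, 728.29). Target: (1257, -2933). Remaining: Δeast = 4823.96, Δnorth = -3661.29.
Bearing = atan2(4823.96, -3661.29) mod 360° = 127.20°; distance = √((4823.96)² + (-3661.29)²) = 6056.038 m.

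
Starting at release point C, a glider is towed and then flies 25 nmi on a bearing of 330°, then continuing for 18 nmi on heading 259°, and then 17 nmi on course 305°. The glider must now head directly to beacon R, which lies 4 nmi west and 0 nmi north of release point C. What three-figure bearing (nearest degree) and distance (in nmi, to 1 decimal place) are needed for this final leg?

125°, 48.9 nmi

Leg 1 (330°, 25 nmi): east 25 sin 330° = -12.50, north 25 cos 330° = 21.65
Leg 2 (259°, 18 nmi): east 18 sin 259° = -17.67, north 18 cos 259° = -3.43
Leg 3 (305°, 17 nmi): east 17 sin 305° = -13.93, north 17 cos 305° = 9.75
Current position: (-44.09, 27.97). Target: (-4, 0). Remaining: Δeast = 40.09, Δnorth = -27.97.
Bearing = atan2(40.09, -27.97) mod 360° = 124.90°; distance = √((40.09)² + (-27.97)²) = 48.885 nmi.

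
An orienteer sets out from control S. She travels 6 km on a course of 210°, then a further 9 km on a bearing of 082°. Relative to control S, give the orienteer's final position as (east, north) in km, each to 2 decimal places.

Leg 1 (210°, 6 km): east 6 sin 210° = -3.00, north 6 cos 210° = -5.20
Leg 2 (082°, 9 km): east 9 sin 82° = 8.91, north 9 cos 82° = 1.25
Summing: 5.91 km east, -3.94 km north → (5.91, -3.94).

(5.91, -3.94)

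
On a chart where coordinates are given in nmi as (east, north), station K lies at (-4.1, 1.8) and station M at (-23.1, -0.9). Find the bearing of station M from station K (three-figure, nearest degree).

Δeast = -23.1 − -4.1 = -19.00; Δnorth = -0.9 − 1.8 = -2.70.
Bearing = atan2(Δeast, Δnorth) mod 360° = 261.91° ≈ 262°.

262°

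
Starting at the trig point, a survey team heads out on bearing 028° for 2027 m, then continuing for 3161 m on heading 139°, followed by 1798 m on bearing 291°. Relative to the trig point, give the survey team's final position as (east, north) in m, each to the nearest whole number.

(1347, 48)

Leg 1 (028°, 2027 m): east 2027 sin 28° = 951.62, north 2027 cos 28° = 1789.73
Leg 2 (139°, 3161 m): east 3161 sin 139° = 2073.80, north 3161 cos 139° = -2385.64
Leg 3 (291°, 1798 m): east 1798 sin 291° = -1678.58, north 1798 cos 291° = 644.35
Summing: 1346.84 m east, 48.44 m north → (1347, 48).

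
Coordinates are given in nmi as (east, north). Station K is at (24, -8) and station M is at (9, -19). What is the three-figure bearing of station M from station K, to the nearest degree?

234°

Δeast = 9 − 24 = -15.00; Δnorth = -19 − -8 = -11.00.
Bearing = atan2(Δeast, Δnorth) mod 360° = 233.75° ≈ 234°.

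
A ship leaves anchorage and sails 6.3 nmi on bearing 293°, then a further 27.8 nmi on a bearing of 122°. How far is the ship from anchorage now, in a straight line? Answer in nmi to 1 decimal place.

21.6 nmi

Leg 1 (293°, 6.3 nmi): east 6.3 sin 293° = -5.80, north 6.3 cos 293° = 2.46
Leg 2 (122°, 27.8 nmi): east 27.8 sin 122° = 23.58, north 27.8 cos 122° = -14.73
Net: 17.78 east, -12.27 north. Distance = √((17.78)² + (-12.27)²) = 21.600 nmi.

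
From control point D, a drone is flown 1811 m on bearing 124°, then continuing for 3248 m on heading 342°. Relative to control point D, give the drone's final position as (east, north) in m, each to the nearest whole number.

(498, 2076)

Leg 1 (124°, 1811 m): east 1811 sin 124° = 1501.39, north 1811 cos 124° = -1012.70
Leg 2 (342°, 3248 m): east 3248 sin 342° = -1003.69, north 3248 cos 342° = 3089.03
Summing: 497.70 m east, 2076.33 m north → (498, 2076).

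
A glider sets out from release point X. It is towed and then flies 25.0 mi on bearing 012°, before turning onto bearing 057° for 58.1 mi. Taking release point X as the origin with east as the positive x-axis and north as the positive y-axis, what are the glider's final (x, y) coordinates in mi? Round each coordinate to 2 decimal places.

(53.92, 56.10)

Leg 1 (012°, 25.0 mi): east 25.0 sin 12° = 5.20, north 25.0 cos 12° = 24.45
Leg 2 (057°, 58.1 mi): east 58.1 sin 57° = 48.73, north 58.1 cos 57° = 31.64
Summing: 53.92 mi east, 56.10 mi north → (53.92, 56.10).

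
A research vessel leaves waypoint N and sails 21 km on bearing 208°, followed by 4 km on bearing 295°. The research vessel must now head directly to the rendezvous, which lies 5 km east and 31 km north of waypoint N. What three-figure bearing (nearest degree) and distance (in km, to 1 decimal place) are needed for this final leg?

Leg 1 (208°, 21 km): east 21 sin 208° = -9.86, north 21 cos 208° = -18.54
Leg 2 (295°, 4 km): east 4 sin 295° = -3.63, north 4 cos 295° = 1.69
Current position: (-13.48, -16.85). Target: (5, 31). Remaining: Δeast = 18.48, Δnorth = 47.85.
Bearing = atan2(18.48, 47.85) mod 360° = 21.12°; distance = √((18.48)² + (47.85)²) = 51.297 km.

021°, 51.3 km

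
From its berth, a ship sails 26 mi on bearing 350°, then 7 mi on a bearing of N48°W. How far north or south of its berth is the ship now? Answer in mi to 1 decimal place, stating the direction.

30.3 mi north

Leg 1 (350°, 26 mi): east 26 sin 350° = -4.51, north 26 cos 350° = 25.61
Leg 2 (N48°W, 7 mi): east 7 sin 312° = -5.20, north 7 cos 312° = 4.68
Net north component: 30.29 mi.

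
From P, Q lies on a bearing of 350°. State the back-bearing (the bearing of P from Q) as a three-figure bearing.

Back-bearing = 350° − 180° = 170°.

170°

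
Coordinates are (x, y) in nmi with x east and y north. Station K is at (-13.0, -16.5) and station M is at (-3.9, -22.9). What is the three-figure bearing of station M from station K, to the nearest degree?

Δeast = -3.9 − -13.0 = 9.10; Δnorth = -22.9 − -16.5 = -6.40.
Bearing = atan2(Δeast, Δnorth) mod 360° = 125.12° ≈ 125°.

125°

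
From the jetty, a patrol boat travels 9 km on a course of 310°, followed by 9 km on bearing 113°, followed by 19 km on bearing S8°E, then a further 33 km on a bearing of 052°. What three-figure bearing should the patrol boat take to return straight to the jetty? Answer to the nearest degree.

263°

Leg 1 (310°, 9 km): east 9 sin 310° = -6.89, north 9 cos 310° = 5.79
Leg 2 (113°, 9 km): east 9 sin 113° = 8.28, north 9 cos 113° = -3.52
Leg 3 (S8°E, 19 km): east 19 sin 172° = 2.64, north 19 cos 172° = -18.82
Leg 4 (052°, 33 km): east 33 sin 52° = 26.00, north 33 cos 52° = 20.32
Net displacement: 30.04 east, 3.77 north. Direction back to start is (-30.04, -3.77): bearing = atan2(-30.04, -3.77) mod 360° = 262.85° ≈ 263°.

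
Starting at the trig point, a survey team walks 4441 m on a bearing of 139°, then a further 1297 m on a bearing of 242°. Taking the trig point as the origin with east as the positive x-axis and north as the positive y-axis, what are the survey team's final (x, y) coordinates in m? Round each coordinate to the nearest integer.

(1768, -3961)

Leg 1 (139°, 4441 m): east 4441 sin 139° = 2913.56, north 4441 cos 139° = -3351.67
Leg 2 (242°, 1297 m): east 1297 sin 242° = -1145.18, north 1297 cos 242° = -608.90
Summing: 1768.38 m east, -3960.57 m north → (1768, -3961).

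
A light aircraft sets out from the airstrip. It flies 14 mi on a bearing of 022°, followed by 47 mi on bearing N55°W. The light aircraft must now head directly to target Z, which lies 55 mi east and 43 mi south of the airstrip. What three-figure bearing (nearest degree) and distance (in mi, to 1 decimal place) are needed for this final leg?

133°, 121.1 mi

Leg 1 (022°, 14 mi): east 14 sin 22° = 5.24, north 14 cos 22° = 12.98
Leg 2 (N55°W, 47 mi): east 47 sin 305° = -38.50, north 47 cos 305° = 26.96
Current position: (-33.26, 39.94). Target: (55, -43). Remaining: Δeast = 88.26, Δnorth = -82.94.
Bearing = atan2(88.26, -82.94) mod 360° = 133.22°; distance = √((88.26)² + (-82.94)²) = 121.111 mi.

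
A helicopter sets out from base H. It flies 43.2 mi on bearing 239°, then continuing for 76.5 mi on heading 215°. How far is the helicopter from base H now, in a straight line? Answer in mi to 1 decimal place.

117.3 mi

Leg 1 (239°, 43.2 mi): east 43.2 sin 239° = -37.03, north 43.2 cos 239° = -22.25
Leg 2 (215°, 76.5 mi): east 76.5 sin 215° = -43.88, north 76.5 cos 215° = -62.67
Net: -80.91 east, -84.91 north. Distance = √((-80.91)² + (-84.91)²) = 117.289 mi.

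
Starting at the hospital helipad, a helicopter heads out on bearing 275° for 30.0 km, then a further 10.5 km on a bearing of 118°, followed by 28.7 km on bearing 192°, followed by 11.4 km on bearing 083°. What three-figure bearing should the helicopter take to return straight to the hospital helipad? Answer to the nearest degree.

028°

Leg 1 (275°, 30.0 km): east 30.0 sin 275° = -29.89, north 30.0 cos 275° = 2.61
Leg 2 (118°, 10.5 km): east 10.5 sin 118° = 9.27, north 10.5 cos 118° = -4.93
Leg 3 (192°, 28.7 km): east 28.7 sin 192° = -5.97, north 28.7 cos 192° = -28.07
Leg 4 (083°, 11.4 km): east 11.4 sin 83° = 11.32, north 11.4 cos 83° = 1.39
Net displacement: -15.27 east, -29.00 north. Direction back to start is (15.27, 29.00): bearing = atan2(15.27, 29.00) mod 360° = 27.77° ≈ 028°.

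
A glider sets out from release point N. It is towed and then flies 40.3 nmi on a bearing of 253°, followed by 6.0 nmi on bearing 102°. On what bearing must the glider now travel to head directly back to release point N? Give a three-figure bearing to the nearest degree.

Leg 1 (253°, 40.3 nmi): east 40.3 sin 253° = -38.54, north 40.3 cos 253° = -11.78
Leg 2 (102°, 6.0 nmi): east 6.0 sin 102° = 5.87, north 6.0 cos 102° = -1.25
Net displacement: -32.67 east, -13.03 north. Direction back to start is (32.67, 13.03): bearing = atan2(32.67, 13.03) mod 360° = 68.26° ≈ 068°.

068°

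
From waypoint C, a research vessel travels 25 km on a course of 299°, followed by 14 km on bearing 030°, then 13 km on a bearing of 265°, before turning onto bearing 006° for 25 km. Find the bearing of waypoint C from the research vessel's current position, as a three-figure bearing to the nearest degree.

Leg 1 (299°, 25 km): east 25 sin 299° = -21.87, north 25 cos 299° = 12.12
Leg 2 (030°, 14 km): east 14 sin 30° = 7.00, north 14 cos 30° = 12.12
Leg 3 (265°, 13 km): east 13 sin 265° = -12.95, north 13 cos 265° = -1.13
Leg 4 (006°, 25 km): east 25 sin 6° = 2.61, north 25 cos 6° = 24.86
Net displacement: -25.20 east, 47.97 north. Direction back to start is (25.20, -47.97): bearing = atan2(25.20, -47.97) mod 360° = 152.29° ≈ 152°.

152°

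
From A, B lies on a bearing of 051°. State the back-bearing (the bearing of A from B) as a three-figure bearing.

231°

Back-bearing = 051° + 180° = 231°.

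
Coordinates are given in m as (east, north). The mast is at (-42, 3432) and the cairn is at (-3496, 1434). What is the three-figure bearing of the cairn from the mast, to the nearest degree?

240°

Δeast = -3496 − -42 = -3454.00; Δnorth = 1434 − 3432 = -1998.00.
Bearing = atan2(Δeast, Δnorth) mod 360° = 239.95° ≈ 240°.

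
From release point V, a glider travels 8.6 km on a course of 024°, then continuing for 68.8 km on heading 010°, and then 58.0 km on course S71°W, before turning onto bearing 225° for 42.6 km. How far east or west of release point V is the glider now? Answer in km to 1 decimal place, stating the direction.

69.5 km west

Leg 1 (024°, 8.6 km): east 8.6 sin 24° = 3.50, north 8.6 cos 24° = 7.86
Leg 2 (010°, 68.8 km): east 68.8 sin 10° = 11.95, north 68.8 cos 10° = 67.75
Leg 3 (S71°W, 58.0 km): east 58.0 sin 251° = -54.84, north 58.0 cos 251° = -18.88
Leg 4 (225°, 42.6 km): east 42.6 sin 225° = -30.12, north 42.6 cos 225° = -30.12
Net east component: -69.52 km.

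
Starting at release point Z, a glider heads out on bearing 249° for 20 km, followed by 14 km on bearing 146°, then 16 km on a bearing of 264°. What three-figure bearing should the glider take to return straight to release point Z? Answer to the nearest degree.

Leg 1 (249°, 20 km): east 20 sin 249° = -18.67, north 20 cos 249° = -7.17
Leg 2 (146°, 14 km): east 14 sin 146° = 7.83, north 14 cos 146° = -11.61
Leg 3 (264°, 16 km): east 16 sin 264° = -15.91, north 16 cos 264° = -1.67
Net displacement: -26.76 east, -20.45 north. Direction back to start is (26.76, 20.45): bearing = atan2(26.76, 20.45) mod 360° = 52.61° ≈ 053°.

053°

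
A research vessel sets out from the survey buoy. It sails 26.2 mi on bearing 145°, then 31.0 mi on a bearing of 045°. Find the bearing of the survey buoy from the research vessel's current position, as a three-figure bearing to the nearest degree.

269°

Leg 1 (145°, 26.2 mi): east 26.2 sin 145° = 15.03, north 26.2 cos 145° = -21.46
Leg 2 (045°, 31.0 mi): east 31.0 sin 45° = 21.92, north 31.0 cos 45° = 21.92
Net displacement: 36.95 east, 0.46 north. Direction back to start is (-36.95, -0.46): bearing = atan2(-36.95, -0.46) mod 360° = 269.29° ≈ 269°.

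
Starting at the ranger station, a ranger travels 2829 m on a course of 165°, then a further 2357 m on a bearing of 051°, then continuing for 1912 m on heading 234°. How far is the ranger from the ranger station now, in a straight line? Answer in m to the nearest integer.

Leg 1 (165°, 2829 m): east 2829 sin 165° = 732.20, north 2829 cos 165° = -2732.60
Leg 2 (051°, 2357 m): east 2357 sin 51° = 1831.73, north 2357 cos 51° = 1483.31
Leg 3 (234°, 1912 m): east 1912 sin 234° = -1546.84, north 1912 cos 234° = -1123.85
Net: 1017.09 east, -2373.14 north. Distance = √((1017.09)² + (-2373.14)²) = 2581.913 m.

2582 m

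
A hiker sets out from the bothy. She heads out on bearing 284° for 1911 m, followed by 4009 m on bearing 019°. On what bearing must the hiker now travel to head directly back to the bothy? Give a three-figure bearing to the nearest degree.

Leg 1 (284°, 1911 m): east 1911 sin 284° = -1854.24, north 1911 cos 284° = 462.31
Leg 2 (019°, 4009 m): east 4009 sin 19° = 1305.20, north 4009 cos 19° = 3790.58
Net displacement: -549.03 east, 4252.90 north. Direction back to start is (549.03, -4252.90): bearing = atan2(549.03, -4252.90) mod 360° = 172.64° ≈ 173°.

173°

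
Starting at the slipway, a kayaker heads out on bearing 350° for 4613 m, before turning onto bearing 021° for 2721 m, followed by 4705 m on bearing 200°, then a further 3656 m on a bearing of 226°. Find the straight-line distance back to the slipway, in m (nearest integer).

Leg 1 (350°, 4613 m): east 4613 sin 350° = -801.04, north 4613 cos 350° = 4542.92
Leg 2 (021°, 2721 m): east 2721 sin 21° = 975.12, north 2721 cos 21° = 2540.27
Leg 3 (200°, 4705 m): east 4705 sin 200° = -1609.20, north 4705 cos 200° = -4421.25
Leg 4 (226°, 3656 m): east 3656 sin 226° = -2629.91, north 3656 cos 226° = -2539.67
Net: -4065.03 east, 122.27 north. Distance = √((-4065.03)² + (122.27)²) = 4066.869 m.

4067 m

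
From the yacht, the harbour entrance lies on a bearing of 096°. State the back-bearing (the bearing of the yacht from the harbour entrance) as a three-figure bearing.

276°

Back-bearing = 096° + 180° = 276°.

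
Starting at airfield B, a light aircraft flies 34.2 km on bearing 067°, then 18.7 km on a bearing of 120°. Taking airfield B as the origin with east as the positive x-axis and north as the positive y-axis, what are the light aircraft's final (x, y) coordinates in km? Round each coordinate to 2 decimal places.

Leg 1 (067°, 34.2 km): east 34.2 sin 67° = 31.48, north 34.2 cos 67° = 13.36
Leg 2 (120°, 18.7 km): east 18.7 sin 120° = 16.19, north 18.7 cos 120° = -9.35
Summing: 47.68 km east, 4.01 km north → (47.68, 4.01).

(47.68, 4.01)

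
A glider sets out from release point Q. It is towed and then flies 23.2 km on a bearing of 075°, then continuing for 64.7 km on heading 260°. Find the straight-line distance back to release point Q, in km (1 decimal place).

Leg 1 (075°, 23.2 km): east 23.2 sin 75° = 22.41, north 23.2 cos 75° = 6.00
Leg 2 (260°, 64.7 km): east 64.7 sin 260° = -63.72, north 64.7 cos 260° = -11.24
Net: -41.31 east, -5.23 north. Distance = √((-41.31)² + (-5.23)²) = 41.637 km.

41.6 km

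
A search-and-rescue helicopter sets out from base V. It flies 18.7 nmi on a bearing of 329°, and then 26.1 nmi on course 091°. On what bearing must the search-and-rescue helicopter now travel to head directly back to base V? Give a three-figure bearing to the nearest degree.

227°

Leg 1 (329°, 18.7 nmi): east 18.7 sin 329° = -9.63, north 18.7 cos 329° = 16.03
Leg 2 (091°, 26.1 nmi): east 26.1 sin 91° = 26.10, north 26.1 cos 91° = -0.46
Net displacement: 16.46 east, 15.57 north. Direction back to start is (-16.46, -15.57): bearing = atan2(-16.46, -15.57) mod 360° = 226.59° ≈ 227°.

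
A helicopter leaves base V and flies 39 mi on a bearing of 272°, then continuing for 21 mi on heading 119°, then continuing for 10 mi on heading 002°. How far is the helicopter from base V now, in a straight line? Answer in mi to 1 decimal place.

Leg 1 (272°, 39 mi): east 39 sin 272° = -38.98, north 39 cos 272° = 1.36
Leg 2 (119°, 21 mi): east 21 sin 119° = 18.37, north 21 cos 119° = -10.18
Leg 3 (002°, 10 mi): east 10 sin 2° = 0.35, north 10 cos 2° = 9.99
Net: -20.26 east, 1.17 north. Distance = √((-20.26)² + (1.17)²) = 20.294 mi.

20.3 mi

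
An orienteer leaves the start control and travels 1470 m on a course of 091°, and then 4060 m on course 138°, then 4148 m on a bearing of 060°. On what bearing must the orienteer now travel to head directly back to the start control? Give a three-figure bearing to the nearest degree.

Leg 1 (091°, 1470 m): east 1470 sin 91° = 1469.78, north 1470 cos 91° = -25.66
Leg 2 (138°, 4060 m): east 4060 sin 138° = 2716.67, north 4060 cos 138° = -3017.17
Leg 3 (060°, 4148 m): east 4148 sin 60° = 3592.27, north 4148 cos 60° = 2074.00
Net displacement: 7778.72 east, -968.82 north. Direction back to start is (-7778.72, 968.82): bearing = atan2(-7778.72, 968.82) mod 360° = 277.10° ≈ 277°.

277°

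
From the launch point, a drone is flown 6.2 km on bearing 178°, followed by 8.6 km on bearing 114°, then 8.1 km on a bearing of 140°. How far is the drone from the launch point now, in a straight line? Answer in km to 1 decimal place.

Leg 1 (178°, 6.2 km): east 6.2 sin 178° = 0.22, north 6.2 cos 178° = -6.20
Leg 2 (114°, 8.6 km): east 8.6 sin 114° = 7.86, north 8.6 cos 114° = -3.50
Leg 3 (140°, 8.1 km): east 8.1 sin 140° = 5.21, north 8.1 cos 140° = -6.20
Net: 13.28 east, -15.90 north. Distance = √((13.28)² + (-15.90)²) = 20.715 km.

20.7 km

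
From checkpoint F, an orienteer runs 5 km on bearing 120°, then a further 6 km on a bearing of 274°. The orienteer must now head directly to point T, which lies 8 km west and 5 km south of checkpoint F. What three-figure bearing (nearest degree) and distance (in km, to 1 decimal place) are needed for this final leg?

245°, 7.0 km

Leg 1 (120°, 5 km): east 5 sin 120° = 4.33, north 5 cos 120° = -2.50
Leg 2 (274°, 6 km): east 6 sin 274° = -5.99, north 6 cos 274° = 0.42
Current position: (-1.66, -2.08). Target: (-8, -5). Remaining: Δeast = -6.34, Δnorth = -2.92.
Bearing = atan2(-6.34, -2.92) mod 360° = 245.30°; distance = √((-6.34)² + (-2.92)²) = 6.984 km.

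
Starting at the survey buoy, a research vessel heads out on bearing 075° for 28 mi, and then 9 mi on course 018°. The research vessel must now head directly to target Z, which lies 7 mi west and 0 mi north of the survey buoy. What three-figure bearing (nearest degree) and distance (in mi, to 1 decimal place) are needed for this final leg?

Leg 1 (075°, 28 mi): east 28 sin 75° = 27.05, north 28 cos 75° = 7.25
Leg 2 (018°, 9 mi): east 9 sin 18° = 2.78, north 9 cos 18° = 8.56
Current position: (29.83, 15.81). Target: (-7, 0). Remaining: Δeast = -36.83, Δnorth = -15.81.
Bearing = atan2(-36.83, -15.81) mod 360° = 246.77°; distance = √((-36.83)² + (-15.81)²) = 40.076 mi.

247°, 40.1 mi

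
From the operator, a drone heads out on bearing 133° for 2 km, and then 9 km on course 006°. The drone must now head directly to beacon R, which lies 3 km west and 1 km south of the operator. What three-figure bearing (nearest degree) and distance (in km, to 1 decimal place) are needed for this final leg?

212°, 10.1 km

Leg 1 (133°, 2 km): east 2 sin 133° = 1.46, north 2 cos 133° = -1.36
Leg 2 (006°, 9 km): east 9 sin 6° = 0.94, north 9 cos 6° = 8.95
Current position: (2.40, 7.59). Target: (-3, -1). Remaining: Δeast = -5.40, Δnorth = -8.59.
Bearing = atan2(-5.40, -8.59) mod 360° = 212.18°; distance = √((-5.40)² + (-8.59)²) = 10.145 km.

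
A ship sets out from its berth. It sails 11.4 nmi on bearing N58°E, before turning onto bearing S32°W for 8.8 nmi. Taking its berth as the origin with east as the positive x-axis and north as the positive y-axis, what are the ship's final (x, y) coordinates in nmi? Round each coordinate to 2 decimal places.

Leg 1 (N58°E, 11.4 nmi): east 11.4 sin 58° = 9.67, north 11.4 cos 58° = 6.04
Leg 2 (S32°W, 8.8 nmi): east 8.8 sin 212° = -4.66, north 8.8 cos 212° = -7.46
Summing: 5.00 nmi east, -1.42 nmi north → (5.00, -1.42).

(5.00, -1.42)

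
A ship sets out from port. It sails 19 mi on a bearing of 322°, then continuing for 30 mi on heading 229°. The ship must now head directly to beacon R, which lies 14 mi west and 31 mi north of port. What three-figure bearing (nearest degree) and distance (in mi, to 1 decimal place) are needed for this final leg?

030°, 41.1 mi

Leg 1 (322°, 19 mi): east 19 sin 322° = -11.70, north 19 cos 322° = 14.97
Leg 2 (229°, 30 mi): east 30 sin 229° = -22.64, north 30 cos 229° = -19.68
Current position: (-34.34, -4.71). Target: (-14, 31). Remaining: Δeast = 20.34, Δnorth = 35.71.
Bearing = atan2(20.34, 35.71) mod 360° = 29.66°; distance = √((20.34)² + (35.71)²) = 41.096 mi.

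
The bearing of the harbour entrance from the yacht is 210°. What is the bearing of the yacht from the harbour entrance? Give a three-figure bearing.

Back-bearing = 210° − 180° = 030°.

030°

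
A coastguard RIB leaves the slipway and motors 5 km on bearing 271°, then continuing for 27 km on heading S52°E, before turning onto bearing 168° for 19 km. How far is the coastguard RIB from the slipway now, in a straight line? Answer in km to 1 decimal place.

Leg 1 (271°, 5 km): east 5 sin 271° = -5.00, north 5 cos 271° = 0.09
Leg 2 (S52°E, 27 km): east 27 sin 128° = 21.28, north 27 cos 128° = -16.62
Leg 3 (168°, 19 km): east 19 sin 168° = 3.95, north 19 cos 168° = -18.58
Net: 20.23 east, -35.12 north. Distance = √((20.23)² + (-35.12)²) = 40.529 km.

40.5 km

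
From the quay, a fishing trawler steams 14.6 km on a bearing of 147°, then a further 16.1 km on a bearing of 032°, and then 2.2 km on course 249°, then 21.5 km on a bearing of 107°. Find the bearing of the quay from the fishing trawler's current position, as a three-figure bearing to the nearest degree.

Leg 1 (147°, 14.6 km): east 14.6 sin 147° = 7.95, north 14.6 cos 147° = -12.24
Leg 2 (032°, 16.1 km): east 16.1 sin 32° = 8.53, north 16.1 cos 32° = 13.65
Leg 3 (249°, 2.2 km): east 2.2 sin 249° = -2.05, north 2.2 cos 249° = -0.79
Leg 4 (107°, 21.5 km): east 21.5 sin 107° = 20.56, north 21.5 cos 107° = -6.29
Net displacement: 34.99 east, -5.67 north. Direction back to start is (-34.99, 5.67): bearing = atan2(-34.99, 5.67) mod 360° = 279.20° ≈ 279°.

279°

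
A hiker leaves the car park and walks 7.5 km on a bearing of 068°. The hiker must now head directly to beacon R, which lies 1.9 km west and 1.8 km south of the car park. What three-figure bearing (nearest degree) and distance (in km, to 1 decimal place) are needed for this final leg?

242°, 10.0 km

Leg 1 (068°, 7.5 km): east 7.5 sin 68° = 6.95, north 7.5 cos 68° = 2.81
Current position: (6.95, 2.81). Target: (-1.9, -1.8). Remaining: Δeast = -8.85, Δnorth = -4.61.
Bearing = atan2(-8.85, -4.61) mod 360° = 242.50°; distance = √((-8.85)² + (-4.61)²) = 9.982 km.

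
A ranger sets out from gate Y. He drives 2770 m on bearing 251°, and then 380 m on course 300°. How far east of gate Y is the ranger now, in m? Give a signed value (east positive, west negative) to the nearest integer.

-2948 m

Leg 1 (251°, 2770 m): east 2770 sin 251° = -2619.09, north 2770 cos 251° = -901.82
Leg 2 (300°, 380 m): east 380 sin 300° = -329.09, north 380 cos 300° = 190.00
Net east component: -2948.18 m.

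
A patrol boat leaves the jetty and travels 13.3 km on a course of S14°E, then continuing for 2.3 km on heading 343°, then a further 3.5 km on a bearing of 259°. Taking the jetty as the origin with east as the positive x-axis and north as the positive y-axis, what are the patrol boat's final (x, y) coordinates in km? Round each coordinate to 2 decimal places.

Leg 1 (S14°E, 13.3 km): east 13.3 sin 166° = 3.22, north 13.3 cos 166° = -12.90
Leg 2 (343°, 2.3 km): east 2.3 sin 343° = -0.67, north 2.3 cos 343° = 2.20
Leg 3 (259°, 3.5 km): east 3.5 sin 259° = -3.44, north 3.5 cos 259° = -0.67
Summing: -0.89 km east, -11.37 km north → (-0.89, -11.37).

(-0.89, -11.37)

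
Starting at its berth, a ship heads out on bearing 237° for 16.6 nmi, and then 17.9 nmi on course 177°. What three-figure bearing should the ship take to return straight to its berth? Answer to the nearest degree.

Leg 1 (237°, 16.6 nmi): east 16.6 sin 237° = -13.92, north 16.6 cos 237° = -9.04
Leg 2 (177°, 17.9 nmi): east 17.9 sin 177° = 0.94, north 17.9 cos 177° = -17.88
Net displacement: -12.99 east, -26.92 north. Direction back to start is (12.99, 26.92): bearing = atan2(12.99, 26.92) mod 360° = 25.75° ≈ 026°.

026°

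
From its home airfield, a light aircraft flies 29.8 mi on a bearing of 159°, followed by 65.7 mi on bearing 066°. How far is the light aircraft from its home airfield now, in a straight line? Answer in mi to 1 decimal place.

Leg 1 (159°, 29.8 mi): east 29.8 sin 159° = 10.68, north 29.8 cos 159° = -27.82
Leg 2 (066°, 65.7 mi): east 65.7 sin 66° = 60.02, north 65.7 cos 66° = 26.72
Net: 70.70 east, -1.10 north. Distance = √((70.70)² + (-1.10)²) = 70.708 mi.

70.7 mi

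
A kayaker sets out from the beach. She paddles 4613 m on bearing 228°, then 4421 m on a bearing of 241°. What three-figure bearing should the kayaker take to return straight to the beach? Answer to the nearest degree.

054°

Leg 1 (228°, 4613 m): east 4613 sin 228° = -3428.13, north 4613 cos 228° = -3086.70
Leg 2 (241°, 4421 m): east 4421 sin 241° = -3866.69, north 4421 cos 241° = -2143.34
Net displacement: -7294.82 east, -5230.04 north. Direction back to start is (7294.82, 5230.04): bearing = atan2(7294.82, 5230.04) mod 360° = 54.36° ≈ 054°.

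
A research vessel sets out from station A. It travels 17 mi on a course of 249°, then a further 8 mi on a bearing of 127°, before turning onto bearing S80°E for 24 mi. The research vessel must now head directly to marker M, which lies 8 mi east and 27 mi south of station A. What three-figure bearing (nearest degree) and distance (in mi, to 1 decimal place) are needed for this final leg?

Leg 1 (249°, 17 mi): east 17 sin 249° = -15.87, north 17 cos 249° = -6.09
Leg 2 (127°, 8 mi): east 8 sin 127° = 6.39, north 8 cos 127° = -4.81
Leg 3 (S80°E, 24 mi): east 24 sin 100° = 23.64, north 24 cos 100° = -4.17
Current position: (14.15, -15.07). Target: (8, -27). Remaining: Δeast = -6.15, Δnorth = -11.93.
Bearing = atan2(-6.15, -11.93) mod 360° = 207.29°; distance = √((-6.15)² + (-11.93)²) = 13.420 mi.

207°, 13.4 mi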